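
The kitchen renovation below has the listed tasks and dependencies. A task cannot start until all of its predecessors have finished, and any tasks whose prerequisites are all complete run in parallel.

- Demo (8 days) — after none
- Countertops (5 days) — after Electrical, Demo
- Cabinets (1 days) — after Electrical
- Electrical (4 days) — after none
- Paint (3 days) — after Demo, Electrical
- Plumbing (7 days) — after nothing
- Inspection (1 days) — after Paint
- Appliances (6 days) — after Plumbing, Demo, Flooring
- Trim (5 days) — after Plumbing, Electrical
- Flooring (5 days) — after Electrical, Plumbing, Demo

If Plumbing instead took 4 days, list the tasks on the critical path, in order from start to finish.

Demo, Flooring, Appliances

As given, the longest chain is Demo→Flooring→Appliances = 8+5+6 = 19, so the finish is 19 days.
The longest path through Plumbing is only 18 days, so Plumbing has float 1.
The critical path is still Demo→Flooring→Appliances; finish is now 19 days.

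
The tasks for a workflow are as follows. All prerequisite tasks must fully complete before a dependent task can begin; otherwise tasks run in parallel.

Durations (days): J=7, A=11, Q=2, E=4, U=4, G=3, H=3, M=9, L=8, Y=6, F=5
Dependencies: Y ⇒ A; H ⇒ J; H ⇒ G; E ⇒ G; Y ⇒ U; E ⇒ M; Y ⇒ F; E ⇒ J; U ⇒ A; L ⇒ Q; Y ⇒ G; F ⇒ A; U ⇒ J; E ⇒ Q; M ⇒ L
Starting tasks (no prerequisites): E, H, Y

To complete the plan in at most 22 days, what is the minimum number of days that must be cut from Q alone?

Current finish: 23 days; target: 22.
Q is on every critical path, so each day cut from Q cuts the finish by one (this holds down to a finish of 22).
Need 23 − 22 = 1 day off Q → Q becomes 1 day, finish becomes 22.

1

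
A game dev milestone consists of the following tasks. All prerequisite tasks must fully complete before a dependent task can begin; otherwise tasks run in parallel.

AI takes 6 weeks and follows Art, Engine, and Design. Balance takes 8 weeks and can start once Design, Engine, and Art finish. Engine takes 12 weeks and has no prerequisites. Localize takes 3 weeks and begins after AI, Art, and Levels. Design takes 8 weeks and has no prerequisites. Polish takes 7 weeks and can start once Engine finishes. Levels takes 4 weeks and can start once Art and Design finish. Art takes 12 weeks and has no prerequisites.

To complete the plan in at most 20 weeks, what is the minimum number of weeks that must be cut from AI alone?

1

Current finish: 21 weeks; target: 20.
AI is on every critical path, so each week cut from AI cuts the finish by one (this holds down to a finish of 20).
Need 21 − 20 = 1 week off AI → AI becomes 5 weeks, finish becomes 20.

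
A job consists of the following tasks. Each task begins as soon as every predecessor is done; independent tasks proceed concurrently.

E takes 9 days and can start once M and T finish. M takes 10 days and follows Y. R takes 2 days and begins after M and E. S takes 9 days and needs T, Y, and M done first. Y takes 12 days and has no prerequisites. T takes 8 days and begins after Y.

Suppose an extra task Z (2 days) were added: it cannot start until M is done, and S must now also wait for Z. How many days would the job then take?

Originally the job takes 33 days.
With Z inserted, S now waits for max(T, Y, M, Z).
New critical path: Y→M→Z→S = 12+10+2+9 = 33 ⇒ 33 days.

33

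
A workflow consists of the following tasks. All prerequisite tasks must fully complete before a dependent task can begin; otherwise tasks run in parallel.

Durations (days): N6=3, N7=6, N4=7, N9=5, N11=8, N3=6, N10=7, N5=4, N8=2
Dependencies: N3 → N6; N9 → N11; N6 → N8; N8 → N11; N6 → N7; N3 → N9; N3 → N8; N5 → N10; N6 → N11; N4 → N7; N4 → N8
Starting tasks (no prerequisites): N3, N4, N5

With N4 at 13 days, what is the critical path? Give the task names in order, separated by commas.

N4, N8, N11

Critical path before the change: N3→N6→N8→N11 = 6+3+2+8 = 19 giving 19 days.
The longest path through N4 is only 17 days, so N4 has float 2.
Now N4→N8→N11 = 13+2+8 = 23 is longest, so the finish becomes 23 days.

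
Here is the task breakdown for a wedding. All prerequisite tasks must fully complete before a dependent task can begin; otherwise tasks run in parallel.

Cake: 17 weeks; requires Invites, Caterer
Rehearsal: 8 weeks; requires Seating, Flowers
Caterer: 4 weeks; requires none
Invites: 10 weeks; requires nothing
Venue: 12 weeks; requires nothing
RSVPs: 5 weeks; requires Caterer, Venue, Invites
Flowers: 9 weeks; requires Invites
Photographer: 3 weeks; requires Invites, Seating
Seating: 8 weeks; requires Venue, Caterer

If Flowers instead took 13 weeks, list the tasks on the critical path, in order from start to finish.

Invites, Flowers, Rehearsal

Baseline: Venue→Seating→Rehearsal = 12+8+8 = 28 → 28 weeks.
Flowers is off the critical path — its longest chain is 27 weeks, giving 1 of slack.
Now Invites→Flowers→Rehearsal = 10+13+8 = 31 is longest, so the finish becomes 31 weeks.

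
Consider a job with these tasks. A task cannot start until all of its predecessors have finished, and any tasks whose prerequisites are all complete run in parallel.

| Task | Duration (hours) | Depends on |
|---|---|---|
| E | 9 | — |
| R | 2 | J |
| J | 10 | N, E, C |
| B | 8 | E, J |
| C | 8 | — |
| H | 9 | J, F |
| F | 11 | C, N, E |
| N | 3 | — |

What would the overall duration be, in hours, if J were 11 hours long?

29

The binding path is E→F→H = 9+11+9 = 29; finish at 29 hours.
J has 1 hour of float (longest path through it is 28).
The binding chain switches to E→J→H = 9+11+9 = 29; finish 29 hours.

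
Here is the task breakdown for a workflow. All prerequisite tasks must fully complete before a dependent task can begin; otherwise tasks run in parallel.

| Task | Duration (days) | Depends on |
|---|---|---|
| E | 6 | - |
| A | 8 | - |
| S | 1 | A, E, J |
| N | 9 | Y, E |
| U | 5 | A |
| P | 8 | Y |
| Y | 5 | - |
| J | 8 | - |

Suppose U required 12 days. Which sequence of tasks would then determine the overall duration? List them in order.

Critical path before the change: E→N = 6+9 = 15 giving 15 days.
U is off the critical path — its longest chain is 13 days, giving 2 of slack.
The binding chain switches to A→U = 8+12 = 20; finish 20 days.

A, U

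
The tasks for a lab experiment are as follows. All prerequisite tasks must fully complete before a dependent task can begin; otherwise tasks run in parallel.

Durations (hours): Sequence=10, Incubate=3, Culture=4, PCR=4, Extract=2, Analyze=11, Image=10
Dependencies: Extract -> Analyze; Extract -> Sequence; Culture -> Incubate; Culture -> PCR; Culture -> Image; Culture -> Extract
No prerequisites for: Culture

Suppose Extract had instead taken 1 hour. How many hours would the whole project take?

16

Actual critical path: Culture→Extract→Analyze = 4+2+11 = 17 ⇒ 17 hours.
Since Extract is critical, the -1 change carries straight to that chain (now 16 hours).
That remains the longest chain; total 16 hours.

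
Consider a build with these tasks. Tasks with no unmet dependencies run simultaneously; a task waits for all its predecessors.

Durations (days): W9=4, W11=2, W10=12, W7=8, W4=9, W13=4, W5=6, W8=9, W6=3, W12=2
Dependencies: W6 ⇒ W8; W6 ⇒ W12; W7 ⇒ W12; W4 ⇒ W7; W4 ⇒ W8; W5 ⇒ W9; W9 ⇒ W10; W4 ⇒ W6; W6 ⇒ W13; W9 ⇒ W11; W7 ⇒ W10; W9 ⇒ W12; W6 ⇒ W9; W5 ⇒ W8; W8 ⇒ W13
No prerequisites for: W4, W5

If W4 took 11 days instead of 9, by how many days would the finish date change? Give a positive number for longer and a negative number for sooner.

2

Actual critical path: W4→W7→W10 = 9+8+12 = 29 ⇒ 29 days.
W4 is on the critical path; changing it to 11 makes that path 31 days.
The critical path is still W4→W7→W10; finish is now 31 days.
Change in finish: 31 − 29 = +2 days.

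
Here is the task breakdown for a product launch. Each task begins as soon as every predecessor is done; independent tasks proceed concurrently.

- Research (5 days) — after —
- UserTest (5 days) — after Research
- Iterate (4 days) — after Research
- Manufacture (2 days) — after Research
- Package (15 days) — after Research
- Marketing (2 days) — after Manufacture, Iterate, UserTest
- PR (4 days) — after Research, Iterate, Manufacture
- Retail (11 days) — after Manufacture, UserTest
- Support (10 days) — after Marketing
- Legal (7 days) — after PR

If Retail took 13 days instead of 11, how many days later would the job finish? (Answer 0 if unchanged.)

1

Actual critical path: Research→UserTest→Marketing→Support = 5+5+2+10 = 22 ⇒ 22 days.
Retail is off the critical path — its longest chain is 21 days, giving 1 of slack.
The binding chain switches to Research→UserTest→Retail = 5+5+13 = 23; finish 23 days.
Change in finish: 23 − 22 = +1 days.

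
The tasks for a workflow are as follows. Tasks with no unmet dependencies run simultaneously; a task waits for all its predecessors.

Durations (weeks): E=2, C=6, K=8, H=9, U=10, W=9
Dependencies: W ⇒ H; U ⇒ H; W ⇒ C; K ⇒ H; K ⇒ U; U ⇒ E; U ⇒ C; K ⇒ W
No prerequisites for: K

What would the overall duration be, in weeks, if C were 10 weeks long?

28

The binding path is K→U→H = 8+10+9 = 27; finish at 27 weeks.
C is off the critical path — its longest chain is 24 weeks, giving 3 of slack.
The binding chain switches to K→U→C = 8+10+10 = 28; finish 28 weeks.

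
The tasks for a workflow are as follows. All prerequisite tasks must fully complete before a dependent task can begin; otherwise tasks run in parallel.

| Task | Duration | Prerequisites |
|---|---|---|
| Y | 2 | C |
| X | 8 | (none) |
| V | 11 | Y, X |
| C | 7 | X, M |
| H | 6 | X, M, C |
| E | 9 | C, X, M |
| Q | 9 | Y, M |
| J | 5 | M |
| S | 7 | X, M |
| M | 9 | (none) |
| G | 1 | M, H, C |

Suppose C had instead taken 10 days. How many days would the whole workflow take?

32

Critical path before the change: M→C→Y→V = 9+7+2+11 = 29 giving 29 days.
C is on the critical path; changing it to 10 makes that path 32 days.
No other chain overtakes it, so the finish is 32 days.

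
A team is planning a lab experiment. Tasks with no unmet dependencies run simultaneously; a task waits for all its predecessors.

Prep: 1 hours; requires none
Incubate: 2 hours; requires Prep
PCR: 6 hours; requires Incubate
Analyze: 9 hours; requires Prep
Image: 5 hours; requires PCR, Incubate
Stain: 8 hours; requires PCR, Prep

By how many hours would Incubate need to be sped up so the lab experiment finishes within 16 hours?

Current finish: 17 hours; target: 16.
Incubate is on every critical path, so each hour cut from Incubate cuts the finish by one (this holds down to a finish of 16).
Need 17 − 16 = 1 hour off Incubate → Incubate becomes 1 hour, finish becomes 16.

1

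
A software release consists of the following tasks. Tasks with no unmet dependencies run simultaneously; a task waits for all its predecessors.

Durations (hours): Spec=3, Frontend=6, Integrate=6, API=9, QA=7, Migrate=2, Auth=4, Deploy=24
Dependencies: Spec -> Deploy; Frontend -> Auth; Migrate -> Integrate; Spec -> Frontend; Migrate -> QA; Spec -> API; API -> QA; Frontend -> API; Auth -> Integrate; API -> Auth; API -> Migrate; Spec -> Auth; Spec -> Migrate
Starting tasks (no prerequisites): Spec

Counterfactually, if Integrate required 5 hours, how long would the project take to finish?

27

The binding path is Spec→Frontend→API→Auth→Integrate = 3+6+9+4+6 = 28; finish at 28 hours.
Integrate lies on that path, so at 5 hours the path becomes 27 hours.
No other chain overtakes it, so the finish is 27 hours.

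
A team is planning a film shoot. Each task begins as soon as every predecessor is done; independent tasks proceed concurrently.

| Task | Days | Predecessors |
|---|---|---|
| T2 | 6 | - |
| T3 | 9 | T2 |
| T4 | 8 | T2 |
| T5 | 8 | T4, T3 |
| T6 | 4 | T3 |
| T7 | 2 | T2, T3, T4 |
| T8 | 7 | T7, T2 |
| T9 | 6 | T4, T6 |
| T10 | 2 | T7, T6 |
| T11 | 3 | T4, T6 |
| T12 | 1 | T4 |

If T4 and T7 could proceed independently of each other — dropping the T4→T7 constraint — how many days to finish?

25

With the dependency in place, T2→T3→T6→T9 = 6+9+4+6 = 25 sets the finish at 25 days.
Dropping T4→T7 doesn't change T7's earliest start (15); another predecessor still binds.
New critical path: T2→T3→T6→T9 = 6+9+4+6 = 25 ⇒ 25 days.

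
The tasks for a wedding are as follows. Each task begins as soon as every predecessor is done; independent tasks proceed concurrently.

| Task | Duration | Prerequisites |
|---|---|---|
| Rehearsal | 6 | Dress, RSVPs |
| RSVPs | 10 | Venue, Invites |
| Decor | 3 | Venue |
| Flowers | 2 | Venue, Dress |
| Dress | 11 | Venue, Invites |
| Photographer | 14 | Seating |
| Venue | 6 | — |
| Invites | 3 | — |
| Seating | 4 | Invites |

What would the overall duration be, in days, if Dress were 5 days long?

Critical path before the change: Venue→Dress→Rehearsal = 6+11+6 = 23 giving 23 days.
Since Dress is critical, the -6 change carries straight to that chain (now 17 days).
The binding chain switches to Venue→RSVPs→Rehearsal = 6+10+6 = 22; finish 22 days.

22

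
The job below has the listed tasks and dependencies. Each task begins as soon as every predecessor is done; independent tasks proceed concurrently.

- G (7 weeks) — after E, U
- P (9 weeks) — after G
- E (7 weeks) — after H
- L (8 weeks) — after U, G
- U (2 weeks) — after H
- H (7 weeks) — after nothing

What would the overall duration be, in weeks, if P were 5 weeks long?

Actual critical path: H→E→G→P = 7+7+7+9 = 30 ⇒ 30 weeks.
P lies on that path, so at 5 weeks the path becomes 26 weeks.
The binding chain switches to H→E→G→L = 7+7+7+8 = 29; finish 29 weeks.

29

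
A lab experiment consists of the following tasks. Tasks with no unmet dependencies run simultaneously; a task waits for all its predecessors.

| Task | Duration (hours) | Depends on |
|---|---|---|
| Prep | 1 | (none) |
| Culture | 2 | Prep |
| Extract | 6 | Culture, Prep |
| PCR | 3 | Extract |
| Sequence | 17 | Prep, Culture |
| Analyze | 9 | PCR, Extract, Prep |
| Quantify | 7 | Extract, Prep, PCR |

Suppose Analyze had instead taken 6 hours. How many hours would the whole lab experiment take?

20

As given, the longest chain is Prep→Culture→Extract→PCR→Analyze = 1+2+6+3+9 = 21, so the finish is 21 hours.
Analyze is on the critical path; changing it to 6 makes that path 18 hours.
The binding chain switches to Prep→Culture→Sequence = 1+2+17 = 20; finish 20 hours.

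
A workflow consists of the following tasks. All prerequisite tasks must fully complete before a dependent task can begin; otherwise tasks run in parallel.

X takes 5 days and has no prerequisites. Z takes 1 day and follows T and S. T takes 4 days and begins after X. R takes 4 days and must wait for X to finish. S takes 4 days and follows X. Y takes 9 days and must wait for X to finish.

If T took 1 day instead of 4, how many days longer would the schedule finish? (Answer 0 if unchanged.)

0

Actual critical path: X→Y = 5+9 = 14 ⇒ 14 days.
The longest path through T is only 10 days, so T has float 4.
No other chain overtakes it, so the finish is 14 days.
Change in finish: 14 − 14 = +0 days.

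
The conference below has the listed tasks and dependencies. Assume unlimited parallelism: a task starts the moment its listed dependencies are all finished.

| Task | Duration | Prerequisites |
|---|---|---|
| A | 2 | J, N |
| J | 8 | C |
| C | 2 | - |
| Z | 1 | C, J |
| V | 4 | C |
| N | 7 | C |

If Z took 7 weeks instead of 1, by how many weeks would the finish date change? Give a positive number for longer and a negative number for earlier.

5

Critical path before the change: C→J→A = 2+8+2 = 12 giving 12 weeks.
The longest path through Z is only 11 weeks, so Z has float 1.
The binding chain switches to C→J→Z = 2+8+7 = 17; finish 17 weeks.
Change in finish: 17 − 12 = +5 weeks.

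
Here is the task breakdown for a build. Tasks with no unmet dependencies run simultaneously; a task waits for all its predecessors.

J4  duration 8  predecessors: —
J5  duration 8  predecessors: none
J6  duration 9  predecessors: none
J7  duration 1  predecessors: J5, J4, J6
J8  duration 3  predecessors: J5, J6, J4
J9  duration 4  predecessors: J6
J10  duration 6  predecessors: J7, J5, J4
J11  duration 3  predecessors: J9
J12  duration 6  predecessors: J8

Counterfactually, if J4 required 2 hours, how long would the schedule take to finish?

18

Actual critical path: J6→J8→J12 = 9+3+6 = 18 ⇒ 18 hours.
The longest path through J4 is only 17 hours, so J4 has float 1.
The critical path is still J6→J8→J12; finish is now 18 hours.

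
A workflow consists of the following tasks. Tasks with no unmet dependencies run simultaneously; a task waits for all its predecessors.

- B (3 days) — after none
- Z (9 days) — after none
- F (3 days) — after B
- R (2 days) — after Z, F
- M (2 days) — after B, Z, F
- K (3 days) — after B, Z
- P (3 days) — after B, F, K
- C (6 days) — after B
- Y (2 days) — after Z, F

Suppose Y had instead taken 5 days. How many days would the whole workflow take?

Critical path before the change: Z→K→P = 9+3+3 = 15 giving 15 days.
The longest path through Y is only 11 days, so Y has float 4.
No other chain overtakes it, so the finish is 15 days.

15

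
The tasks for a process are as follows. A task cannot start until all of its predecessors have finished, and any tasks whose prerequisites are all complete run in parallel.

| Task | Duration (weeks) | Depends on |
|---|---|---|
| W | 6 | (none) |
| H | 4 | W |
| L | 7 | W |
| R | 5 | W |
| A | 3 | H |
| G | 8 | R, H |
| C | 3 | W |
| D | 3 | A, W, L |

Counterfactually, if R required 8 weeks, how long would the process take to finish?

22

Baseline: W→R→G = 6+5+8 = 19 → 19 weeks.
R is on the critical path; changing it to 8 makes that path 22 weeks.
No other chain overtakes it, so the finish is 22 weeks.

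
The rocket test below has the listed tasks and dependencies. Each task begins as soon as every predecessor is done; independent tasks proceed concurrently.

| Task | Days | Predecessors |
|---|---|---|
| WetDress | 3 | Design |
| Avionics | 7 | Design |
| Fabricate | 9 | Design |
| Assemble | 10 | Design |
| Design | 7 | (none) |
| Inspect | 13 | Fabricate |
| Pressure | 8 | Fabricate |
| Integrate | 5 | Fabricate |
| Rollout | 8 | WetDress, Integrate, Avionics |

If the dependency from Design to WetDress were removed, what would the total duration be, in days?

With the dependency in place, Design→Fabricate→Inspect = 7+9+13 = 29 sets the finish at 29 days.
Without Design→WetDress, WetDress's earliest start moves from 7 to 0.
New critical path: Design→Fabricate→Inspect = 7+9+13 = 29 ⇒ 29 days.

29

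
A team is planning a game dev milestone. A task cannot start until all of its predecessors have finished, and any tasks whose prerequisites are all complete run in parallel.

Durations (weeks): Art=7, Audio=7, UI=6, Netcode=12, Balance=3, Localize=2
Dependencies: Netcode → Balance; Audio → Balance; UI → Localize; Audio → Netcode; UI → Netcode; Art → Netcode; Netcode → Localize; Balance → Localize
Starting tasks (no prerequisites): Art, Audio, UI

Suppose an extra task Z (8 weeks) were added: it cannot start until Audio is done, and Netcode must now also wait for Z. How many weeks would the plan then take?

32

Originally the plan takes 24 weeks.
With Z inserted, Netcode now waits for max(Art, UI, Audio, Z).
New critical path: Audio→Z→Netcode→Balance→Localize = 7+8+12+3+2 = 32 ⇒ 32 weeks.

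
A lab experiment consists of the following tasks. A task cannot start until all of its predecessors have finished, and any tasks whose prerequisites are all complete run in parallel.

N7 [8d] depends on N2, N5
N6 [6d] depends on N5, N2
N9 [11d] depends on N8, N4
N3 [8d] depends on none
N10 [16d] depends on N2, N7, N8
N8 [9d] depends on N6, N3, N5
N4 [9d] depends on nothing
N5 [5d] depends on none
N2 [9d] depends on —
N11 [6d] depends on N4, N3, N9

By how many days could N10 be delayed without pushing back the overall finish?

N2→N6→N8→N9→N11 = 9+6+9+11+6 = 41 sets the makespan at 41 days.
Longest path through N10: 40 days (earliest finish 40, latest finish 41).
Float = 41 − 40 = 1.

1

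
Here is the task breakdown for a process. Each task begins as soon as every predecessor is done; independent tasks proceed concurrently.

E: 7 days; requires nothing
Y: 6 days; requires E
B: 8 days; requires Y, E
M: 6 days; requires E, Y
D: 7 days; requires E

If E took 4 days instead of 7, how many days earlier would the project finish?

Baseline: E→Y→B = 7+6+8 = 21 → 21 days.
Since E is critical, the -3 change carries straight to that chain (now 18 days).
No other chain overtakes it, so the finish is 18 days.
Change in finish: 18 − 21 = -3 days.

3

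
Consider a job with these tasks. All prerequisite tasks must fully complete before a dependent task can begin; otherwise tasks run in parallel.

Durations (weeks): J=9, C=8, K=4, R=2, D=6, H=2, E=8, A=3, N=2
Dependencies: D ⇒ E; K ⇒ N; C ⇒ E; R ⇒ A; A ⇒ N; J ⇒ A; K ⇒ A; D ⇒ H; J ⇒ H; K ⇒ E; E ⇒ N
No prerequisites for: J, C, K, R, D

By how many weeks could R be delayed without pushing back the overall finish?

C→E→N = 8+8+2 = 18 sets the makespan at 18 weeks.
R finishes as early as 2 and must finish by 13.
So R can slip 13 − 2 = 11 weeks.

11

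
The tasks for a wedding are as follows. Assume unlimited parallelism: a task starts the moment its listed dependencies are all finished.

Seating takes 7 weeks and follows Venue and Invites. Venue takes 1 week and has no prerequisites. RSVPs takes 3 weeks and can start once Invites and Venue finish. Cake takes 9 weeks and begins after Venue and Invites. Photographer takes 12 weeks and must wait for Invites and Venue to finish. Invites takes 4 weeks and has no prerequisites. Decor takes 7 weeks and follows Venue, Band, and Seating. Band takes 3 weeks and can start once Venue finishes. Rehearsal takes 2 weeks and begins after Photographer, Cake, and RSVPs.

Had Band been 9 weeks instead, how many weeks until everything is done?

18

Actual critical path: Invites→Seating→Decor = 4+7+7 = 18 ⇒ 18 weeks.
The longest path through Band is only 11 weeks, so Band has float 7.
The critical path is still Invites→Seating→Decor; finish is now 18 weeks.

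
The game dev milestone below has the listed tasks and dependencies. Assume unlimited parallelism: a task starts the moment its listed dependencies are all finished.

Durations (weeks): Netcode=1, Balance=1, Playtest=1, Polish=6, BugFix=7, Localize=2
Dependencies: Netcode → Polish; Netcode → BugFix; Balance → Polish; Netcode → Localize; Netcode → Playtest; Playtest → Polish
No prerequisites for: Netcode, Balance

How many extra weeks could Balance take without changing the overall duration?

Netcode→Playtest→Polish = 1+1+6 = 8 sets the makespan at 8 weeks.
Longest path through Balance: 7 weeks (earliest finish 1, latest finish 2).
Slack of Balance = 1 − 0 = 1 week.

1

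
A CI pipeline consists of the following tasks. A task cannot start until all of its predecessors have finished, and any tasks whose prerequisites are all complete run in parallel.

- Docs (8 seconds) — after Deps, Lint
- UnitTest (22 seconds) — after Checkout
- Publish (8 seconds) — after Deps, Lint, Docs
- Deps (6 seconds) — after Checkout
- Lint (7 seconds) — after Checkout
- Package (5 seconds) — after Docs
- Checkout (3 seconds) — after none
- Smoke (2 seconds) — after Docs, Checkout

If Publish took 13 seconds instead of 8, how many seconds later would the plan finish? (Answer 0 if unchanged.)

Critical path before the change: Checkout→Lint→Docs→Publish = 3+7+8+8 = 26 giving 26 seconds.
Publish is on the critical path; changing it to 13 makes that path 31 seconds.
The critical path is still Checkout→Lint→Docs→Publish; finish is now 31 seconds.
Change in finish: 31 − 26 = +5 seconds.

5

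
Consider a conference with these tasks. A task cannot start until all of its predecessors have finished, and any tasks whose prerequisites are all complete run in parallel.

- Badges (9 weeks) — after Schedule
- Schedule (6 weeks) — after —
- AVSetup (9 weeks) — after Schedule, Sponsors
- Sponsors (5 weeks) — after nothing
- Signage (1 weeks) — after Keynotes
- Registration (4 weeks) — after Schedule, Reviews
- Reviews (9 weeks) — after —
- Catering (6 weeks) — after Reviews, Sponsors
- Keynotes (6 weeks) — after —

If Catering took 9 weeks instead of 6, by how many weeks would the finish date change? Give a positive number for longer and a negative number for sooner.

As given, the longest chain is Reviews→Catering = 9+6 = 15, so the finish is 15 weeks.
Since Catering is critical, the +3 change carries straight to that chain (now 18 weeks).
That remains the longest chain; total 18 weeks.
Change in finish: 18 − 15 = +3 weeks.

3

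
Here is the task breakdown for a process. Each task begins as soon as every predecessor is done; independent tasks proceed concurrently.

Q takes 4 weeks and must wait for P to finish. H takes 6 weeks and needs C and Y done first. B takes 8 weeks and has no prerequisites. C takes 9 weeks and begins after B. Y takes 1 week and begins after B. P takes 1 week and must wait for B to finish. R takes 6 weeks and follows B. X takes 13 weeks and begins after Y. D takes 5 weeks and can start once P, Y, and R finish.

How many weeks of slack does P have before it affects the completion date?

9

B→C→H = 8+9+6 = 23 sets the makespan at 23 weeks.
The longest chain containing P totals 14 weeks.
Slack of P = 17 − 8 = 9 weeks.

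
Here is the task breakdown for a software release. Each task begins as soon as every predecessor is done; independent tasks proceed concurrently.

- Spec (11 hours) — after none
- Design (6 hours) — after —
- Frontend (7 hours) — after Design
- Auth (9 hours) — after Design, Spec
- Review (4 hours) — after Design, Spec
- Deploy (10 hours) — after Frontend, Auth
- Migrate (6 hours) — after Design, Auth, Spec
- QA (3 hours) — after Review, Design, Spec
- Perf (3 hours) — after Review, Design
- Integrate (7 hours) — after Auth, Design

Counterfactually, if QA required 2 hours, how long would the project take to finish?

Baseline: Spec→Auth→Deploy = 11+9+10 = 30 → 30 hours.
QA has 12 hours of float (longest path through it is 18).
That remains the longest chain; total 30 hours.

30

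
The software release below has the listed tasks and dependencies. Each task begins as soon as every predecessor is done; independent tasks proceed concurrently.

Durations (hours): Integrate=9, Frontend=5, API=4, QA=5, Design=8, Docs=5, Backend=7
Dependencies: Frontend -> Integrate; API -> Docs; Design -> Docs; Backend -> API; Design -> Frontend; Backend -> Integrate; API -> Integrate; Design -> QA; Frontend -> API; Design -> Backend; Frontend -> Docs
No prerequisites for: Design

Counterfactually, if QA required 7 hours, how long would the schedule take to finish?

The binding path is Design→Backend→API→Integrate = 8+7+4+9 = 28; finish at 28 hours.
QA has 15 hours of float (longest path through it is 13).
That remains the longest chain; total 28 hours.

28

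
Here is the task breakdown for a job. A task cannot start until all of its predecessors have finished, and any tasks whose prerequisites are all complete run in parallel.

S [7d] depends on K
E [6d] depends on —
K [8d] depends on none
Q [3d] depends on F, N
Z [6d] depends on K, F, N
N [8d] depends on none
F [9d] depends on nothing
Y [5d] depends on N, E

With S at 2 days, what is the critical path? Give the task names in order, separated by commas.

F, Z

The binding path is K→S = 8+7 = 15; finish at 15 days.
S lies on that path, so at 2 days the path becomes 10 days.
Now F→Z = 9+6 = 15 is longest, so the finish becomes 15 days.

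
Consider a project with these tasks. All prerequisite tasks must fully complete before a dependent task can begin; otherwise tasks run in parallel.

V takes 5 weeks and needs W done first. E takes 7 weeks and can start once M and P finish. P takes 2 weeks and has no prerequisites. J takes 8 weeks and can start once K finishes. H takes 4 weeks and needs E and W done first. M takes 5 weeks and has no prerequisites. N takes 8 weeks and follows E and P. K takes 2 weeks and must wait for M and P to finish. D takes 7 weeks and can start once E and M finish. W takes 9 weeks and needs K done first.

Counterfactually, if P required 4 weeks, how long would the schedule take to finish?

The binding path is M→K→W→V = 5+2+9+5 = 21; finish at 21 weeks.
The longest path through P is only 18 weeks, so P has float 3.
The critical path is still M→K→W→V; finish is now 21 weeks.

21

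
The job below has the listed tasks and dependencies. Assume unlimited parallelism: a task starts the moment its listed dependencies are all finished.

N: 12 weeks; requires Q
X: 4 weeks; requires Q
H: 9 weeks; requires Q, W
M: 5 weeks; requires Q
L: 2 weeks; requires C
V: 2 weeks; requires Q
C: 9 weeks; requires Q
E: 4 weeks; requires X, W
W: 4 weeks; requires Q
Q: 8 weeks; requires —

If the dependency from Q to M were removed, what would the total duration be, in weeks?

Before: longest chain Q→W→H = 8+4+9 = 21, finish 21.
Without Q→M, M's earliest start moves from 8 to 0.
The longest chain is now Q→W→H = 8+4+9 = 21, so the plan takes 21 weeks.

21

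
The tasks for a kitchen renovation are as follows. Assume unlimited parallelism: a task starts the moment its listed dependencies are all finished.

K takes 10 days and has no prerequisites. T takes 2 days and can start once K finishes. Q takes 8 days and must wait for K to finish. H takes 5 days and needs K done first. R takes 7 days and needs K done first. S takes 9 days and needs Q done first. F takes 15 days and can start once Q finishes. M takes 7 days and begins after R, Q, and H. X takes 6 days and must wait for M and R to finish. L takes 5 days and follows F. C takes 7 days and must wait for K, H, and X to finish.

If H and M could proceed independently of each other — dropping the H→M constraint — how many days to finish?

With the dependency in place, K→Q→F→L = 10+8+15+5 = 38 sets the finish at 38 days.
Dropping H→M doesn't change M's earliest start (18); another predecessor still binds.
New critical path: K→Q→F→L = 10+8+15+5 = 38 ⇒ 38 days.

38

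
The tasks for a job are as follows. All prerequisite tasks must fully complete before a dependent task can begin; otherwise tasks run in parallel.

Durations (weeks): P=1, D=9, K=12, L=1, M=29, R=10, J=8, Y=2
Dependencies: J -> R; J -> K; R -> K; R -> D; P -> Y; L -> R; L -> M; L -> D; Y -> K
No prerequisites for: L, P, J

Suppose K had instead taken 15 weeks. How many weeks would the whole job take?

Actual critical path: J→R→K = 8+10+12 = 30 ⇒ 30 weeks.
K lies on that path, so at 15 weeks the path becomes 33 weeks.
That remains the longest chain; total 33 weeks.

33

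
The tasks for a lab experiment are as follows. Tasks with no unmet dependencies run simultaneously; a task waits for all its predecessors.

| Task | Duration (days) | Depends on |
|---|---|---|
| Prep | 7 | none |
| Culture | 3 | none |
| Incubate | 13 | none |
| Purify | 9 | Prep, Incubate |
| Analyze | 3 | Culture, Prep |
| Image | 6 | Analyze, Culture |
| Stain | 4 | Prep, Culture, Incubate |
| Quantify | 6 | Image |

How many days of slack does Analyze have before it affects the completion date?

Critical path: Prep→Analyze→Image→Quantify = 7+3+6+6 = 22, so the finish is 22 days.
The longest chain containing Analyze totals 22 days.
Slack of Analyze = 7 − 7 = 0 days.

0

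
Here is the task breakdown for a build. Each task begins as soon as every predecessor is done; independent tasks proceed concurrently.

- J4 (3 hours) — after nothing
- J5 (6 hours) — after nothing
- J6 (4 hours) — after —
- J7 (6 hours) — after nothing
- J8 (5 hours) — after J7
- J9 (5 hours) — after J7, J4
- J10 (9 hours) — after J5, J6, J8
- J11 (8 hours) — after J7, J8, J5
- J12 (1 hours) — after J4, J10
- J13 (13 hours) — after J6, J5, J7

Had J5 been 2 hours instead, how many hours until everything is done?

21

The binding path is J7→J8→J10→J12 = 6+5+9+1 = 21; finish at 21 hours.
J5 is off the critical path — its longest chain is 19 hours, giving 2 of slack.
That remains the longest chain; total 21 hours.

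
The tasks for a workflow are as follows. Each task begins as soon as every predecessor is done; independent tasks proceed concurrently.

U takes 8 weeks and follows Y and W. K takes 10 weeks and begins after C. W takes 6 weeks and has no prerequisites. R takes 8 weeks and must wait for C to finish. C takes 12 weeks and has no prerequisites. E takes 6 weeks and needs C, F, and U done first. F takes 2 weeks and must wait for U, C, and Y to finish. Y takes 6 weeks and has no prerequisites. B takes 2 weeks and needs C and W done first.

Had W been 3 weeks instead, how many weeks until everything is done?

Baseline: W→U→F→E = 6+8+2+6 = 22 → 22 weeks.
W lies on that path, so at 3 weeks the path becomes 19 weeks.
The binding chain switches to C→K = 12+10 = 22; finish 22 weeks.

22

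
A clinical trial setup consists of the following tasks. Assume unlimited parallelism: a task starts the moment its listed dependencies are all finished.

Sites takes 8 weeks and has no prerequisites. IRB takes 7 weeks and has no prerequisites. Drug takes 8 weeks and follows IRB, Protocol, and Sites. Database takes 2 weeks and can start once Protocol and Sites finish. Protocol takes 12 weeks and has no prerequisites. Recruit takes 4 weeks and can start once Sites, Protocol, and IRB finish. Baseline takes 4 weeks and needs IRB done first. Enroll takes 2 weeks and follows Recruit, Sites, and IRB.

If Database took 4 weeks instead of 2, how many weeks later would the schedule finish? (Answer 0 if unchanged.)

0

Critical path before the change: Protocol→Drug = 12+8 = 20 giving 20 weeks.
The longest path through Database is only 14 weeks, so Database has float 6.
No other chain overtakes it, so the finish is 20 weeks.
Change in finish: 20 − 20 = +0 weeks.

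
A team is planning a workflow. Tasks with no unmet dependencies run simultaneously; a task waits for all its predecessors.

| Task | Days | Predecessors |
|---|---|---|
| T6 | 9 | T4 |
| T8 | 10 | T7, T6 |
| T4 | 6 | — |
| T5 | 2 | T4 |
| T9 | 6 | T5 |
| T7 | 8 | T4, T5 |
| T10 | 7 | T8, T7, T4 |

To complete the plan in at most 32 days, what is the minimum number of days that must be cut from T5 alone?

Current finish: 33 days; target: 32.
T5 is on every critical path, so each day cut from T5 cuts the finish by one (this holds down to a finish of 32).
Need 33 − 32 = 1 day off T5 → T5 becomes 1 day, finish becomes 32.

1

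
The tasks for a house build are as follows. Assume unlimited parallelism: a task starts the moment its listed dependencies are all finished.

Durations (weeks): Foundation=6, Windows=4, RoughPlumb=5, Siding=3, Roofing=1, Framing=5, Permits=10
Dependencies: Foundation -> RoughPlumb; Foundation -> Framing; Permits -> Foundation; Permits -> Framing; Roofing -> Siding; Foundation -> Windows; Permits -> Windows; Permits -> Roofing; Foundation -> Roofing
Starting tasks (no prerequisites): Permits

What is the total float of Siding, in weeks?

The longest chain is Permits→Foundation→Framing = 10+6+5 = 21; overall finish 21 weeks.
The longest chain containing Siding totals 20 weeks.
Slack of Siding = 18 − 17 = 1 week.

1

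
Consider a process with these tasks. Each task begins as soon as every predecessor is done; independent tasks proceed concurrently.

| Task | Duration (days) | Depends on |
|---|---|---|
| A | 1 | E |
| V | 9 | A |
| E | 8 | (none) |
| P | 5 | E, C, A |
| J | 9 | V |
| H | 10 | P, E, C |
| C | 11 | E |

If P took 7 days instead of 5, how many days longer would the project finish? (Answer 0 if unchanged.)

As given, the longest chain is E→C→P→H = 8+11+5+10 = 34, so the finish is 34 days.
P lies on that path, so at 7 days the path becomes 36 days.
No other chain overtakes it, so the finish is 36 days.
Change in finish: 36 − 34 = +2 days.

2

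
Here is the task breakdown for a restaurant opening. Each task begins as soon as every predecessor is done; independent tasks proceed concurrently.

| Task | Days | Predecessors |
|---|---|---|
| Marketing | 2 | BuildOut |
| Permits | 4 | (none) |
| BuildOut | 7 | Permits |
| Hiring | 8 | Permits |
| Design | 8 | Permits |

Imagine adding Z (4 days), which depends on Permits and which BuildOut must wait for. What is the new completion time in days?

Originally the project takes 13 days.
With Z inserted, BuildOut now waits for max(Permits, Z).
New critical path: Permits→Z→BuildOut→Marketing = 4+4+7+2 = 17 ⇒ 17 days.

17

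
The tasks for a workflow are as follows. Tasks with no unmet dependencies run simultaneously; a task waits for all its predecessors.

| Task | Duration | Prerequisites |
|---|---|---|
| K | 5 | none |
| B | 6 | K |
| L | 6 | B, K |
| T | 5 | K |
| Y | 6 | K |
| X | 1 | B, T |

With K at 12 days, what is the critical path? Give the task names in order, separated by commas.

As given, the longest chain is K→B→L = 5+6+6 = 17, so the finish is 17 days.
K lies on that path, so at 12 days the path becomes 24 days.
No other chain overtakes it, so the finish is 24 days.

K, B, L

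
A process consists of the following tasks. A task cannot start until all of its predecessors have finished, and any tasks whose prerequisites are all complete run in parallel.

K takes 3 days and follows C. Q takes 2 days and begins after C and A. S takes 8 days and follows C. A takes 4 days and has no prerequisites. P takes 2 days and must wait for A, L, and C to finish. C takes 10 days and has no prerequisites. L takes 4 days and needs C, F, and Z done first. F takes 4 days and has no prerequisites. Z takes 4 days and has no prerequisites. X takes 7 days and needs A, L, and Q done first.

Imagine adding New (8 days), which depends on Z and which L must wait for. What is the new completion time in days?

Originally the job takes 21 days.
With New inserted, L now waits for max(C, F, Z, New).
New critical path: Z→New→L→X = 4+8+4+7 = 23 ⇒ 23 days.

23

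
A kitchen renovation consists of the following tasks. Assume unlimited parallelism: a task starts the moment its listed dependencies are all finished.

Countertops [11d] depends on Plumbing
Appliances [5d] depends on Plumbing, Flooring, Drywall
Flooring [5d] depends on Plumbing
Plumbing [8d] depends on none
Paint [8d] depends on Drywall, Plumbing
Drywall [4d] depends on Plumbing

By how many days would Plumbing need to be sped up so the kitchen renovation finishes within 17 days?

Current finish: 20 days; target: 17.
Plumbing is on every critical path, so each day cut from Plumbing cuts the finish by one (this holds down to a finish of 13).
Need 20 − 17 = 3 days off Plumbing → Plumbing becomes 5 days, finish becomes 17.

3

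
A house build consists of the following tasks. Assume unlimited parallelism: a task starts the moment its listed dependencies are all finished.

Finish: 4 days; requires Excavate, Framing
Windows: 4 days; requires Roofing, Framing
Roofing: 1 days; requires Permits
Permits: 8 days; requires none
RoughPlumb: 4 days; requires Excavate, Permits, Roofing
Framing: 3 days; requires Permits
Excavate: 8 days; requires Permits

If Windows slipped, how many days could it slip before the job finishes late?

5

Critical path: Permits→Excavate→RoughPlumb = 8+8+4 = 20, so the finish is 20 days.
Windows finishes as early as 15 and must finish by 20.
So Windows can slip 20 − 15 = 5 days.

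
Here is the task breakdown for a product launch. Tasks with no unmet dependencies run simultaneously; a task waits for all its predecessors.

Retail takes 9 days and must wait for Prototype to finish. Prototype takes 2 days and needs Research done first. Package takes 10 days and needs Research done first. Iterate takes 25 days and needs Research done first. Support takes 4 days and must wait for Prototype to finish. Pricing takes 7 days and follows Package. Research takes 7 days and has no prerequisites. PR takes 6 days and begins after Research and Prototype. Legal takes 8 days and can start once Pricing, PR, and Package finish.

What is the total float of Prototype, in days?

Critical path: Research→Iterate = 7+25 = 32, so the finish is 32 days.
Longest path through Prototype: 23 days (earliest finish 9, latest finish 18).
So Prototype can slip 18 − 9 = 9 days.

9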